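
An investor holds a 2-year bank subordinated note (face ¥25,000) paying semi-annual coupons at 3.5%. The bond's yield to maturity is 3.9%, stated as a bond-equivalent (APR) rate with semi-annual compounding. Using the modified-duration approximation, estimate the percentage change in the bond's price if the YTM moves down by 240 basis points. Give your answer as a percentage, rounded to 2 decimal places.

+4.59%

Periodic yield y = 0.0195. Modified duration first:
  t   CF        PV=CF/(1+0.0195)^t    t·PV
  1       437.50       429.1319       429.1319
  2       437.50       420.9239       841.8478
  3       437.50       412.8729     1,238.6187
  4    25,437.50    23,546.4536    94,185.8144
  Σ                 24,809.3823    96,695.4128
P = 24,809.3823; D_Mac = 3.89753 half-year periods = 1.94877 yrs; D_mod = 1.94877/(1+0.0195) = 1.91149 yrs.
ΔP/P ≈ -D_mod · Δy = -1.91149 × (-0.024) = +0.045876 = +4.5876%.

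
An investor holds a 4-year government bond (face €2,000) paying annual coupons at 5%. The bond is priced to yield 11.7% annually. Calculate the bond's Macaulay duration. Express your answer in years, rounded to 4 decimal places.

Periodic yield y = 0.117. Discount each cash flow and weight by its year:
  t   CF        PV=CF/(1+0.117)^t    t·PV
  1       100.00        89.5255        89.5255
  2       100.00        80.1482       160.2964
  3       100.00        71.7531       215.2592
  4     2,100.00     1,348.9834     5,395.9336
  Σ                  1,590.4102     5,861.0146
Price P = Σ PV = 1,590.4102.
Macaulay duration = Σ(t·PV) / P = 5,861.0146 / 1,590.4102 = 3.68522 years.

3.6852 years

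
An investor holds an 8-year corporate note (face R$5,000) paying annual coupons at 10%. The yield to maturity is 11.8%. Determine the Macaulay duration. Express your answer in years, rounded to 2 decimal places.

5.76 years

Periodic yield y = 0.118. Discount each cash flow and weight by its year:
  t   CF        PV=CF/(1+0.118)^t    t·PV
  1       500.00       447.2272       447.2272
  2       500.00       400.0243       800.0486
  3       500.00       357.8035     1,073.4105
  4       500.00       320.0389     1,280.1557
  5       500.00       286.2602     1,431.3011
  6       500.00       256.0467     1,536.2802
  7       500.00       229.0221     1,603.1547
  8     5,500.00     2,253.3480    18,026.7837
  Σ                  4,549.7709    26,198.3616
Price P = Σ PV = 4,549.7709.
Macaulay duration = Σ(t·PV) / P = 26,198.3616 / 4,549.7709 = 5.75817 years.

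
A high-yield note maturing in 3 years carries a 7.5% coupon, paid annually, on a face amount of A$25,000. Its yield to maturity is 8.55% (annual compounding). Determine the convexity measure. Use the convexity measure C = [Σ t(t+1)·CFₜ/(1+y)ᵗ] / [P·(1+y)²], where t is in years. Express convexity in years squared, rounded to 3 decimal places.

9.249

With y = 0.0855:
  t   CF        PV=CF/(1+0.0855)^t    t·PV        t(t+1)·PV
  1     1,875.00     1,727.3146     1,727.3146       3,454.6292
  2     1,875.00     1,591.2617     3,182.5234       9,547.5703
  3    26,875.00    21,011.5935    63,034.7804     252,139.1217
  Σ                 24,330.1698    67,944.6185     265,141.3212
P = 24,330.1698.
Convexity = Σ t(t+1)·PV / [P·(1+y)²] = 265,141.3212 / (24,330.1698 × 1.178310) = 9.24853.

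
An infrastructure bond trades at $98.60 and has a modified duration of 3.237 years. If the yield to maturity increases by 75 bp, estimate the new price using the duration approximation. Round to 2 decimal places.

$96.21

Duration approximation: ΔP/P ≈ -D_mod · Δy = -3.237 × (+0.0075) = -0.0242775.
New price ≈ 98.60 × (1 - 0.0242775) = 96.2062385.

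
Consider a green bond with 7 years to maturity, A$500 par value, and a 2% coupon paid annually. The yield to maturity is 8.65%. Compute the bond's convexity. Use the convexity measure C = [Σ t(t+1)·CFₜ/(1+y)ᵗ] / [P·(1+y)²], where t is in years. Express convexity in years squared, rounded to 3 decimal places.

With y = 0.0865:
  t   CF        PV=CF/(1+0.0865)^t    t·PV        t(t+1)·PV
  1        10.00         9.2039         9.2039          18.4077
  2        10.00         8.4711        16.9422          50.8267
  3        10.00         7.7967        23.3901          93.5604
  4        10.00         7.1760        28.7039         143.5196
  5        10.00         6.6047        33.0234         198.1402
  6        10.00         6.0789        36.4731         255.3118
  7       510.00       285.3396     1,997.3773      15,979.0181
  Σ                    330.6708     2,145.1138      16,738.7845
P = 330.6708.
Convexity = Σ t(t+1)·PV / [P·(1+y)²] = 16,738.7845 / (330.6708 × 1.180482) = 42.88137.

42.881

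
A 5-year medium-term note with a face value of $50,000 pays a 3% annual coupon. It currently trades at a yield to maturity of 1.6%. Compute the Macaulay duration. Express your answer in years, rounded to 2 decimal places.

Periodic yield y = 0.016. Discount each cash flow and weight by its year:
  t   CF        PV=CF/(1+0.016)^t    t·PV
  1     1,500.00     1,476.3780     1,476.3780
  2     1,500.00     1,453.1279     2,906.2558
  3     1,500.00     1,430.2440     4,290.7320
  4     1,500.00     1,407.7205     5,630.8819
  5    51,500.00    47,570.6066   237,853.0330
  Σ                 53,338.0769   252,157.2806
Price P = Σ PV = 53,338.0769.
Macaulay duration = Σ(t·PV) / P = 252,157.2806 / 53,338.0769 = 4.72753 years.

4.73 years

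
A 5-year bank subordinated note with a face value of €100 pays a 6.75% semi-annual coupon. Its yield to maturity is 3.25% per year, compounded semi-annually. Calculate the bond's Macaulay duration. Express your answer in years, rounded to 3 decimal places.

Periodic yield y = 0.01625. Discount each cash flow and weight by its period:
  t   CF        PV=CF/(1+0.01625)^t    t·PV
  1        3.375         3.3210         3.3210
  2        3.375         3.2679         6.5359
  3        3.375         3.2157         9.6470
  4        3.375         3.1643        12.6570
  5        3.375         3.1137        15.5683
  6        3.375         3.0639        18.3832
  7        3.375         3.0149        21.1042
  8        3.375         2.9667        23.7334
  9        3.375         2.9192        26.2731
  10     103.375        87.9853       879.8526
  Σ                    116.0325     1,017.0757
Price P = Σ PV = 116.0325.
Macaulay duration = Σ(t·PV) / P = 1,017.0757 / 116.0325 = 8.76544 half-year periods.
In years: 8.76544 / 2 = 4.38272 years.

4.383 years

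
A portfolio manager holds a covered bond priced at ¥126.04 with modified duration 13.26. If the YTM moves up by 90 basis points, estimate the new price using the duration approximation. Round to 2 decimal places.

Duration approximation: ΔP/P ≈ -D_mod · Δy = -13.26 × (+0.009) = -0.119340.
New price ≈ 126.04 × (1 - 0.119340) = 110.9983864.

¥111.00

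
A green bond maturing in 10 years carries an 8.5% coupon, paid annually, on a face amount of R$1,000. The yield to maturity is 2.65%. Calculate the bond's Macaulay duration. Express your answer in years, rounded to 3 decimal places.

Periodic yield y = 0.0265. Discount each cash flow and weight by its year:
  t   CF        PV=CF/(1+0.0265)^t    t·PV
  1        85.00        82.8057        82.8057
  2        85.00        80.6679       161.3359
  3        85.00        78.5854       235.7563
  4        85.00        76.5567       306.2267
  5        85.00        74.5803       372.9015
  6        85.00        72.6549       435.9297
  7        85.00        70.7793       495.4551
  8        85.00        68.9521       551.6165
  9        85.00        67.1720       604.5481
  10    1,085.00       835.2956     8,352.9561
  Σ                  1,508.0500    11,599.5317
Price P = Σ PV = 1,508.0500.
Macaulay duration = Σ(t·PV) / P = 11,599.5317 / 1,508.0500 = 7.69174 years.

7.692 years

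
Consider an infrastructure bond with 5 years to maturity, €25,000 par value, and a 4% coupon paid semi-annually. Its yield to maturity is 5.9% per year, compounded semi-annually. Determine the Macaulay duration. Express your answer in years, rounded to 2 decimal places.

4.56 years

Periodic yield y = 0.0295. Discount each cash flow and weight by its period:
  t   CF        PV=CF/(1+0.0295)^t    t·PV
  1       500.00       485.6727       485.6727
  2       500.00       471.7559       943.5117
  3       500.00       458.2378     1,374.7135
  4       500.00       445.1072     1,780.4287
  5       500.00       432.3528     2,161.7639
  6       500.00       419.9638     2,519.7830
  7       500.00       407.9299     2,855.5094
  8       500.00       396.2408     3,169.9264
  9       500.00       384.8866     3,463.9798
  10   25,500.00    19,066.7499   190,667.4994
  Σ                 22,968.8975   209,422.7886
Price P = Σ PV = 22,968.8975.
Macaulay duration = Σ(t·PV) / P = 209,422.7886 / 22,968.8975 = 9.11767 half-year periods.
In years: 9.11767 / 2 = 4.55883 years.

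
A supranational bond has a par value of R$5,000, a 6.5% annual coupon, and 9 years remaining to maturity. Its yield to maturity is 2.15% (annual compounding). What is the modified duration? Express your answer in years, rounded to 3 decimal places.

Periodic yield y = 0.0215. First find Macaulay duration:
  t   CF        PV=CF/(1+0.0215)^t    t·PV
  1       325.00       318.1596       318.1596
  2       325.00       311.4631       622.9262
  3       325.00       304.9076       914.7228
  4       325.00       298.4901     1,193.9603
  5       325.00       292.2076     1,461.0380
  6       325.00       286.0574     1,716.3442
  7       325.00       280.0366     1,960.2561
  8       325.00       274.1425     2,193.1401
  9     5,325.00     4,397.1803    39,574.6227
  Σ                  6,762.6447    49,955.1699
P = 6,762.6447; Macaulay duration = 49,955.1699 / 6,762.6447 = 7.38693 years.
Modified duration = D_Mac / (1 + y) = 7.38693 / 1.0215 = 7.23145 years.

7.231 years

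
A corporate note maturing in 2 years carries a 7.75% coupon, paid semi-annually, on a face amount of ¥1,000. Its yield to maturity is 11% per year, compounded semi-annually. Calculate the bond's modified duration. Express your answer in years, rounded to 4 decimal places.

1.7888 years

Periodic yield y = 0.055. First find Macaulay duration:
  t   CF        PV=CF/(1+0.055)^t    t·PV
  1        38.75        36.7299        36.7299
  2        38.75        34.8150        69.6301
  3        38.75        33.0000        99.0001
  4     1,038.75       838.4964     3,353.9856
  Σ                    943.0413     3,559.3456
P = 943.0413; Macaulay duration = 3,559.3456 / 943.0413 = 3.77433 half-year periods = 1.88716 years.
Modified duration = D_Mac / (1 + y) = 1.88716 / 1.055 = 1.78878 years.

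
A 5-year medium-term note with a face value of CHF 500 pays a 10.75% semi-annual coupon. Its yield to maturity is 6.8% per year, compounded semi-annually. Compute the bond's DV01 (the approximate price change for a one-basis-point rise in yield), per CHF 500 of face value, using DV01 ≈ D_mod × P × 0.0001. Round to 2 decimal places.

Periodic yield y = 0.034.
  t   CF        PV=CF/(1+0.034)^t    t·PV
  1       26.875        25.9913        25.9913
  2       26.875        25.1366        50.2733
  3       26.875        24.3101        72.9303
  4       26.875        23.5107        94.0430
  5       26.875        22.7377       113.6883
  6       26.875        21.9900       131.9400
  7       26.875        21.2669       148.8685
  8       26.875        20.5676       164.5410
  9       26.875        19.8913       179.0219
  10     526.875       377.1397     3,771.3966
  Σ                    582.5420     4,752.6941
P = 582.5420; D_Mac = 8.15854 half-year periods = 4.07927 yrs; D_mod = 3.94514 yrs.
DV01 ≈ 3.94514 × 582.5420 × 0.0001 = 0.229821.

CHF 0.23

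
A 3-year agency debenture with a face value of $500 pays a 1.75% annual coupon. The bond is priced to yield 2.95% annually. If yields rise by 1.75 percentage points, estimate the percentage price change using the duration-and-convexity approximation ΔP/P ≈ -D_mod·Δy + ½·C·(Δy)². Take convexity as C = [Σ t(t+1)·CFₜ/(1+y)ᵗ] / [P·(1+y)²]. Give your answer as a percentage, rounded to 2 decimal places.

-4.84%

With y = 0.0295:
  t   CF        PV=CF/(1+0.0295)^t    t·PV        t(t+1)·PV
  1         8.75         8.4993         8.4993          16.9985
  2         8.75         8.2557        16.5115          49.5344
  3       508.75       466.2570     1,398.7710       5,595.0841
  Σ                    483.0120     1,423.7817       5,661.6170
P = 483.0120; D_Mac = 2.94772 yrs; D_mod = 2.86325 yrs; C = 11.05936.
Duration effect: -2.86325 × (+0.0175) = -0.050107
Convexity effect: 0.5 × 11.05936 × (0.0175)² = +0.0016935
ΔP/P ≈ -0.050107 + 0.0016935 = -0.048413 = -4.8413%.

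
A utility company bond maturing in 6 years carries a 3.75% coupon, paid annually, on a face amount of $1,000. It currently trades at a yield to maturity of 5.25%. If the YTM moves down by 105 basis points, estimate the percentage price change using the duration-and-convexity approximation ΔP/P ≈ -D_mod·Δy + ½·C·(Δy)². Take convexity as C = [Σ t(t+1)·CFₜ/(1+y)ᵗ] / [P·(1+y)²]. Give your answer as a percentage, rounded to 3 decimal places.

+5.630%

With y = 0.0525:
  t   CF        PV=CF/(1+0.0525)^t    t·PV        t(t+1)·PV
  1        37.50        35.6295        35.6295          71.2589
  2        37.50        33.8522        67.7044         203.1133
  3        37.50        32.1636        96.4909         385.9635
  4        37.50        30.5593       122.2370         611.1852
  5        37.50        29.0349       145.1746         871.0478
  6     1,037.50       763.2301     4,579.3805      32,055.6634
  Σ                    924.4696     5,046.6169      34,198.2321
P = 924.4696; D_Mac = 5.45893 yrs; D_mod = 5.18663 yrs; C = 33.39388.
Duration effect: -5.18663 × (-0.0105) = +0.054460
Convexity effect: 0.5 × 33.39388 × (-0.0105)² = +0.0018408
ΔP/P ≈ +0.054460 + 0.0018408 = +0.056300 = +5.6300%.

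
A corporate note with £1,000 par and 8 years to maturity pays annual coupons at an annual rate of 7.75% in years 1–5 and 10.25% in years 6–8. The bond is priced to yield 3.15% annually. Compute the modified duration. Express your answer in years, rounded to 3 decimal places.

Periodic yield y = 0.0315. First find Macaulay duration:
  t   CF        PV=CF/(1+0.0315)^t    t·PV
  1        77.50        75.1333        75.1333
  2        77.50        72.8389       145.6778
  3        77.50        70.6145       211.8436
  4        77.50        68.4581       273.8324
  5        77.50        66.3675       331.8376
  6       102.50        85.0959       510.5752
  7       102.50        82.4972       577.4804
  8     1,102.50       860.2501     6,882.0009
  Σ                  1,381.2555     9,008.3811
P = 1,381.2555; Macaulay duration = 9,008.3811 / 1,381.2555 = 6.52188 years.
Modified duration = D_Mac / (1 + y) = 6.52188 / 1.0315 = 6.32271 years.

6.323 years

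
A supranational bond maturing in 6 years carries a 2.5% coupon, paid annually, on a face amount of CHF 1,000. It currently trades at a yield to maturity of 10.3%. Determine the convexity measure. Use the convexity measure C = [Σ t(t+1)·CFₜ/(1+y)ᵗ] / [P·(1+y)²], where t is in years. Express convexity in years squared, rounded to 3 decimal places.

With y = 0.103:
  t   CF        PV=CF/(1+0.103)^t    t·PV        t(t+1)·PV
  1        25.00        22.6655        22.6655          45.3309
  2        25.00        20.5489        41.0978         123.2935
  3        25.00        18.6300        55.8901         223.5603
  4        25.00        16.8903        67.5613         337.8065
  5        25.00        15.3131        76.5654         459.3923
  6     1,025.00       569.2077     3,415.2464      23,906.7247
  Σ                    663.2555     3,679.0264      25,096.1082
P = 663.2555.
Convexity = Σ t(t+1)·PV / [P·(1+y)²] = 25,096.1082 / (663.2555 × 1.216609) = 31.10101.

31.101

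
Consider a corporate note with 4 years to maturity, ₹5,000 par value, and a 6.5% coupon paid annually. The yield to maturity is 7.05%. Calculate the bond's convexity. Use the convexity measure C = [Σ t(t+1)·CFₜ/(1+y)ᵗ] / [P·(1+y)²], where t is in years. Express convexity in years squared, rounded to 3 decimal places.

With y = 0.0705:
  t   CF        PV=CF/(1+0.0705)^t    t·PV        t(t+1)·PV
  1       325.00       303.5965       303.5965         607.1929
  2       325.00       283.6025       567.2050       1,701.6149
  3       325.00       264.9252       794.7757       3,179.1030
  4     5,325.00     4,054.8326    16,219.3303      81,096.6513
  Σ                  4,906.9567    17,884.9074      86,584.5620
P = 4,906.9567.
Convexity = Σ t(t+1)·PV / [P·(1+y)²] = 86,584.5620 / (4,906.9567 × 1.145970) = 15.39767.

15.398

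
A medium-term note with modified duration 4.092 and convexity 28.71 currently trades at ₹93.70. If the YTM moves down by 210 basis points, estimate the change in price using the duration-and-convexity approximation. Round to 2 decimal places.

Duration effect: -D_mod·Δy = -4.092 × (-0.021) = +0.085932
Convexity effect: ½·C·(Δy)² = 0.5 × 28.71 × (-0.021)² = +0.006330555
ΔP/P ≈ +0.085932 + 0.006330555 = +0.092262555
ΔP ≈ 93.70 × (+0.092262555) = +8.6450014035.

+₹8.65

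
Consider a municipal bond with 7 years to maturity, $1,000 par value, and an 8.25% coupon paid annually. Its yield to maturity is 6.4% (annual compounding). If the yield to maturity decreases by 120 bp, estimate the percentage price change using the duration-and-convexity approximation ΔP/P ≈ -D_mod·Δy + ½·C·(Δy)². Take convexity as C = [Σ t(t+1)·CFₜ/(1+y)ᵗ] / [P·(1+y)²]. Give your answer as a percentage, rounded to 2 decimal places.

+6.65%

With y = 0.064:
  t   CF        PV=CF/(1+0.064)^t    t·PV        t(t+1)·PV
  1        82.50        77.5376        77.5376         155.0752
  2        82.50        72.8737       145.7474         437.2421
  3        82.50        68.4903       205.4709         821.8836
  4        82.50        64.3706       257.4823       1,287.4116
  5        82.50        60.4987       302.4933       1,814.9600
  6        82.50        56.8596       341.1579       2,388.1053
  7     1,082.50       701.1913     4,908.3390      39,266.7119
  Σ                  1,101.8218     6,238.2284      46,171.3897
P = 1,101.8218; D_Mac = 5.66174 yrs; D_mod = 5.32118 yrs; C = 37.01505.
Duration effect: -5.32118 × (-0.012) = +0.063854
Convexity effect: 0.5 × 37.01505 × (-0.012)² = +0.0026651
ΔP/P ≈ +0.063854 + 0.0026651 = +0.066519 = +6.6519%.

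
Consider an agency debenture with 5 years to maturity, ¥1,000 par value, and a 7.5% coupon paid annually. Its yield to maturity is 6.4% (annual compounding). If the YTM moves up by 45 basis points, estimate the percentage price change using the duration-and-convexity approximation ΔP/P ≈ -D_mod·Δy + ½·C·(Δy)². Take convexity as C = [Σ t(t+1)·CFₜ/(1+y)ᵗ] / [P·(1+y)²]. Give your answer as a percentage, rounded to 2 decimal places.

With y = 0.064:
  t   CF        PV=CF/(1+0.064)^t    t·PV        t(t+1)·PV
  1        75.00        70.4887        70.4887         140.9774
  2        75.00        66.2488       132.4976         397.4928
  3        75.00        62.2639       186.7917         747.1669
  4        75.00        58.5187       234.0748       1,170.3742
  5     1,075.00       788.3160     3,941.5798      23,649.4791
  Σ                  1,045.8361     4,565.4327      26,105.4904
P = 1,045.8361; D_Mac = 4.36534 yrs; D_mod = 4.10277 yrs; C = 22.04880.
Duration effect: -4.10277 × (+0.0045) = -0.018462
Convexity effect: 0.5 × 22.04880 × (0.0045)² = +0.0002232
ΔP/P ≈ -0.018462 + 0.0002232 = -0.018239 = -1.8239%.

-1.82%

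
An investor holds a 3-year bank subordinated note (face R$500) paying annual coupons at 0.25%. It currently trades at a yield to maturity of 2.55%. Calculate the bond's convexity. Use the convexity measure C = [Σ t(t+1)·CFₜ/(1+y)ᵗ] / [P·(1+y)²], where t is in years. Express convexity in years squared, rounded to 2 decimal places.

With y = 0.0255:
  t   CF        PV=CF/(1+0.0255)^t    t·PV        t(t+1)·PV
  1         1.25         1.2189         1.2189           2.4378
  2         1.25         1.1886         2.3772           7.1316
  3       501.25       464.7800     1,394.3399       5,577.3595
  Σ                    467.1875     1,397.9360       5,586.9290
P = 467.1875.
Convexity = Σ t(t+1)·PV / [P·(1+y)²] = 5,586.9290 / (467.1875 × 1.051650) = 11.37131.

11.37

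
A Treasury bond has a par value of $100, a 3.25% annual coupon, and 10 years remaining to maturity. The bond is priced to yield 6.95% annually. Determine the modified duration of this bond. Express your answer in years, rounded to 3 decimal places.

7.889 years

Periodic yield y = 0.0695. First find Macaulay duration:
  t   CF        PV=CF/(1+0.0695)^t    t·PV
  1         3.25         3.0388         3.0388
  2         3.25         2.8413         5.6827
  3         3.25         2.6567         7.9701
  4         3.25         2.4840         9.9362
  5         3.25         2.3226        11.6131
  6         3.25         2.1717        13.0302
  7         3.25         2.0306        14.2140
  8         3.25         1.8986        15.1889
  9         3.25         1.7752        15.9771
  10      103.25        52.7330       527.3296
  Σ                     73.9526       623.9807
P = 73.9526; Macaulay duration = 623.9807 / 73.9526 = 8.43758 years.
Modified duration = D_Mac / (1 + y) = 8.43758 / 1.0695 = 7.88927 years.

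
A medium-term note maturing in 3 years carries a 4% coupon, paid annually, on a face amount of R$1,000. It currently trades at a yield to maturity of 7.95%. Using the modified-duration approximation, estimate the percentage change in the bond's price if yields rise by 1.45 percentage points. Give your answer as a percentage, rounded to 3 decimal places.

-3.867%

Periodic yield y = 0.0795. Modified duration first:
  t   CF        PV=CF/(1+0.0795)^t    t·PV
  1        40.00        37.0542        37.0542
  2        40.00        34.3253        68.6507
  3     1,040.00       826.7332     2,480.1997
  Σ                    898.1128     2,585.9046
P = 898.1128; D_Mac = 2.87926 yrs; D_mod = 2.87926/(1+0.0795) = 2.66722 yrs.
ΔP/P ≈ -D_mod · Δy = -2.66722 × (+0.0145) = -0.038675 = -3.8675%.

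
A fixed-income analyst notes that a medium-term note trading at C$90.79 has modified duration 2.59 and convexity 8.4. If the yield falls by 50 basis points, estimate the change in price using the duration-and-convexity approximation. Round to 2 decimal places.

Duration effect: -D_mod·Δy = -2.59 × (-0.005) = +0.012950
Convexity effect: ½·C·(Δy)² = 0.5 × 8.4 × (-0.005)² = +0.0001050
ΔP/P ≈ +0.012950 + 0.0001050 = +0.013055
ΔP ≈ 90.79 × (+0.013055) = +1.18526345.

+C$1.19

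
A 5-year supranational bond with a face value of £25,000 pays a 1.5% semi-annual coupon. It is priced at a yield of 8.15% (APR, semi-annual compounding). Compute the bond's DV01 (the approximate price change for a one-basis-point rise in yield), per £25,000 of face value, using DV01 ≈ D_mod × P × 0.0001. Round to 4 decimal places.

£8.4321

Periodic yield y = 0.04075.
  t   CF        PV=CF/(1+0.04075)^t    t·PV
  1       187.50       180.1585       180.1585
  2       187.50       173.1045       346.2091
  3       187.50       166.3267       498.9801
  4       187.50       159.8143       639.2571
  5       187.50       153.5568       767.7842
  6       187.50       147.5444       885.2664
  7       187.50       141.7674       992.3717
  8       187.50       136.2166     1,089.7325
  9       187.50       130.8831     1,177.9477
  10   25,187.50    16,893.5479   168,935.4791
  Σ                 18,282.9203   175,513.1866
P = 18,282.9203; D_Mac = 9.59984 half-year periods = 4.79992 yrs; D_mod = 4.61198 yrs.
DV01 ≈ 4.61198 × 18,282.9203 × 0.0001 = 8.432053.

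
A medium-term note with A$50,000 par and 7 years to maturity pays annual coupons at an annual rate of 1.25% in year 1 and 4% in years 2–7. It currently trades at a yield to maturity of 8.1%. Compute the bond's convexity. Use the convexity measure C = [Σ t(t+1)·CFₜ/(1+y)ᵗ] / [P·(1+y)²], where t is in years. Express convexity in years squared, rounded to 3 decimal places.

With y = 0.081:
  t   CF        PV=CF/(1+0.081)^t    t·PV        t(t+1)·PV
  1       625.00       578.1684       578.1684       1,156.3367
  2     2,000.00     1,711.5067     3,423.0134      10,269.0403
  3     2,000.00     1,583.2625     4,749.7874      18,999.1495
  4     2,000.00     1,464.6276     5,858.5105      29,292.5524
  5     2,000.00     1,354.8822     6,774.4108      40,646.4649
  6     2,000.00     1,253.3600     7,520.1600      52,641.1202
  7    52,000.00    30,145.5690   211,018.9832   1,688,151.8653
  Σ                 38,091.3763   239,923.0337   1,841,156.5294
P = 38,091.3763.
Convexity = Σ t(t+1)·PV / [P·(1+y)²] = 1,841,156.5294 / (38,091.3763 × 1.168561) = 41.36306.

41.363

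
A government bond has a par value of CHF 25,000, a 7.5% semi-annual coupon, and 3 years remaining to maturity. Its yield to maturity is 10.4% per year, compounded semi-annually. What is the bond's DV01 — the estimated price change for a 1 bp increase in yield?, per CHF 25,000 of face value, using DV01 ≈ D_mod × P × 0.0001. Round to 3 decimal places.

CHF 6.013

Periodic yield y = 0.052.
  t   CF        PV=CF/(1+0.052)^t    t·PV
  1       937.50       891.1597       891.1597
  2       937.50       847.1100     1,694.2200
  3       937.50       805.2376     2,415.7129
  4       937.50       765.4350     3,061.7400
  5       937.50       727.5998     3,637.9991
  6    25,937.50    19,135.2295   114,811.3769
  Σ                 23,171.7716   126,512.2085
P = 23,171.7716; D_Mac = 5.45976 half-year periods = 2.72988 yrs; D_mod = 2.59494 yrs.
DV01 ≈ 2.59494 × 23,171.7716 × 0.0001 = 6.012938.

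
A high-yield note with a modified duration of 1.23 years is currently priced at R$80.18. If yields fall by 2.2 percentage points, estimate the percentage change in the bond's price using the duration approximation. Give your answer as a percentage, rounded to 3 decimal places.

Duration approximation: ΔP/P ≈ -D_mod · Δy = -1.23 × (-0.022) = +0.027060.
As a percentage: +2.7060%.

+2.706%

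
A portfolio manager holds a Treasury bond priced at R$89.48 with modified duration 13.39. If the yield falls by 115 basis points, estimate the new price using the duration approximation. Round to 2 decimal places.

Duration approximation: ΔP/P ≈ -D_mod · Δy = -13.39 × (-0.0115) = +0.153985.
New price ≈ 89.48 × (1 + 0.153985) = 103.2585778.

R$103.26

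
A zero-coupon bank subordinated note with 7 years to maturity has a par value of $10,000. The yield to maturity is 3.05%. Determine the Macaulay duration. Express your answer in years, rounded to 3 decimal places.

A zero-coupon bond has a single cash flow at maturity, so its Macaulay duration equals its maturity: 7 years.

7.000 years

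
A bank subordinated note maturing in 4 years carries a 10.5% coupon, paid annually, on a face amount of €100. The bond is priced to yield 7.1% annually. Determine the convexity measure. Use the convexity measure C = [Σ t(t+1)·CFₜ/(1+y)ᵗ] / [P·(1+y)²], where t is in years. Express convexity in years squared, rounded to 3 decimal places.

With y = 0.071:
  t   CF        PV=CF/(1+0.071)^t    t·PV        t(t+1)·PV
  1        10.50         9.8039         9.8039          19.6078
  2        10.50         9.1540        18.3080          54.9239
  3        10.50         8.5471        25.6414         102.5657
  4       110.50        83.9855       335.9421       1,679.7103
  Σ                    111.4906       389.6954       1,856.8078
P = 111.4906.
Convexity = Σ t(t+1)·PV / [P·(1+y)²] = 1,856.8078 / (111.4906 × 1.147041) = 14.51944.

14.519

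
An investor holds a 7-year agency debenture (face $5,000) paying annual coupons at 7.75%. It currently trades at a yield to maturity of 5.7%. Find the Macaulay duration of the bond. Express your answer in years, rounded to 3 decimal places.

Periodic yield y = 0.057. Discount each cash flow and weight by its year:
  t   CF        PV=CF/(1+0.057)^t    t·PV
  1       387.50       366.6036       366.6036
  2       387.50       346.8341       693.6681
  3       387.50       328.1306       984.3918
  4       387.50       310.4358     1,241.7431
  5       387.50       293.6951     1,468.4757
  6       387.50       277.8573     1,667.1437
  7     5,387.50     3,654.7895    25,583.5267
  Σ                  5,578.3460    32,005.5527
Price P = Σ PV = 5,578.3460.
Macaulay duration = Σ(t·PV) / P = 32,005.5527 / 5,578.3460 = 5.73746 years.

5.737 years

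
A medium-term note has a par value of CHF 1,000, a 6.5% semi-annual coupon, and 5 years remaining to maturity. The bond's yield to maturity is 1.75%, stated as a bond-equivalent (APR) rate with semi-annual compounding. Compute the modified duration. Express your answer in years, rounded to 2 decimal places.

Periodic yield y = 0.00875. First find Macaulay duration:
  t   CF        PV=CF/(1+0.00875)^t    t·PV
  1        32.50        32.2181        32.2181
  2        32.50        31.9386        63.8773
  3        32.50        31.6616        94.9848
  4        32.50        31.3870       125.5478
  5        32.50        31.1147       155.5735
  6        32.50        30.8448       185.0688
  7        32.50        30.5773       214.0408
  8        32.50        30.3120       242.4962
  9        32.50        30.0491       270.4419
  10    1,032.50       946.3561     9,463.5609
  Σ                  1,226.4592    10,847.8101
P = 1,226.4592; Macaulay duration = 10,847.8101 / 1,226.4592 = 8.84482 half-year periods = 4.42241 years.
Modified duration = D_Mac / (1 + y) = 4.42241 / 1.00875 = 4.38405 years.

4.38 years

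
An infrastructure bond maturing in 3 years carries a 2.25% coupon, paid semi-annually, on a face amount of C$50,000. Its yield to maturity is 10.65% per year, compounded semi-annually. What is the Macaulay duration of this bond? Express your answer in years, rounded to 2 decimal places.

2.91 years

Periodic yield y = 0.05325. Discount each cash flow and weight by its period:
  t   CF        PV=CF/(1+0.05325)^t    t·PV
  1       562.50       534.0612       534.0612
  2       562.50       507.0603     1,014.1206
  3       562.50       481.4244     1,444.2733
  4       562.50       457.0847     1,828.3387
  5       562.50       433.9755     2,169.8774
  6    50,562.50    37,037.3352   222,224.0112
  Σ                 39,450.9413   229,214.6824
Price P = Σ PV = 39,450.9413.
Macaulay duration = Σ(t·PV) / P = 229,214.6824 / 39,450.9413 = 5.81012 half-year periods.
In years: 5.81012 / 2 = 2.90506 years.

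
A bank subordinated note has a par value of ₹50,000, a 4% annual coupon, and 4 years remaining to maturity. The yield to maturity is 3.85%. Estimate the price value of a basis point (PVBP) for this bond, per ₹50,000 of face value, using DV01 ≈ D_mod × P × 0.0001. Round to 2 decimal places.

₹18.28

Periodic yield y = 0.0385.
  t   CF        PV=CF/(1+0.0385)^t    t·PV
  1     2,000.00     1,925.8546     1,925.8546
  2     2,000.00     1,854.4580     3,708.9159
  3     2,000.00     1,785.7082     5,357.1246
  4    52,000.00    44,707.1865   178,828.7461
  Σ                 50,273.2073   189,820.6413
P = 50,273.2073; D_Mac = 3.77578 yrs; D_mod = 3.63580 yrs.
DV01 ≈ 3.63580 × 50,273.2073 × 0.0001 = 18.278348.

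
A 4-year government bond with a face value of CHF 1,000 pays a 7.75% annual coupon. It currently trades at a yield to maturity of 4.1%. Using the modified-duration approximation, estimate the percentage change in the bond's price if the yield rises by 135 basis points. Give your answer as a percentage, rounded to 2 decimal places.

-4.69%

Periodic yield y = 0.041. Modified duration first:
  t   CF        PV=CF/(1+0.041)^t    t·PV
  1        77.50        74.4476        74.4476
  2        77.50        71.5155       143.0310
  3        77.50        68.6989       206.0966
  4     1,077.50       917.5175     3,670.0700
  Σ                  1,132.1795     4,093.6453
P = 1,132.1795; D_Mac = 3.61572 yrs; D_mod = 3.61572/(1+0.041) = 3.47332 yrs.
ΔP/P ≈ -D_mod · Δy = -3.47332 × (+0.0135) = -0.046890 = -4.6890%.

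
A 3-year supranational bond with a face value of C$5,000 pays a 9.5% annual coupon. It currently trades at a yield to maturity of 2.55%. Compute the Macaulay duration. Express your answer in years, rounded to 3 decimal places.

Periodic yield y = 0.0255. Discount each cash flow and weight by its year:
  t   CF        PV=CF/(1+0.0255)^t    t·PV
  1       475.00       463.1887       463.1887
  2       475.00       451.6711       903.3422
  3     5,475.00     5,076.6489    15,229.9467
  Σ                  5,991.5087    16,596.4776
Price P = Σ PV = 5,991.5087.
Macaulay duration = Σ(t·PV) / P = 16,596.4776 / 5,991.5087 = 2.77000 years.

2.770 years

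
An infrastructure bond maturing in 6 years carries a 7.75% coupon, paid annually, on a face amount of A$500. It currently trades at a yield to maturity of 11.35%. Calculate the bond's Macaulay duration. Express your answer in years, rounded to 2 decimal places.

Periodic yield y = 0.1135. Discount each cash flow and weight by its year:
  t   CF        PV=CF/(1+0.1135)^t    t·PV
  1        38.75        34.8002        34.8002
  2        38.75        31.2530        62.5059
  3        38.75        28.0673        84.2020
  4        38.75        25.2064       100.8256
  5        38.75        22.6371       113.1855
  6       538.75       282.6480     1,695.8881
  Σ                    424.6120     2,091.4073
Price P = Σ PV = 424.6120.
Macaulay duration = Σ(t·PV) / P = 2,091.4073 / 424.6120 = 4.92546 years.

4.93 years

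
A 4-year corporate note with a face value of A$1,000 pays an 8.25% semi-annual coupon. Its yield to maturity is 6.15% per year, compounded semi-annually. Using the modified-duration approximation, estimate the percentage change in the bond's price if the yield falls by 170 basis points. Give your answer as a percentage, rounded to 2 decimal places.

+5.79%

Periodic yield y = 0.03075. Modified duration first:
  t   CF        PV=CF/(1+0.03075)^t    t·PV
  1        41.25        40.0194        40.0194
  2        41.25        38.8255        77.6510
  3        41.25        37.6673       113.0018
  4        41.25        36.5435       146.1741
  5        41.25        35.4533       177.2667
  6        41.25        34.3957       206.3741
  7        41.25        33.3696       233.5870
  8     1,041.25       817.1998     6,537.5986
  Σ                  1,073.4741     7,531.6727
P = 1,073.4741; D_Mac = 7.01617 half-year periods = 3.50808 yrs; D_mod = 3.50808/(1+0.03075) = 3.40343 yrs.
ΔP/P ≈ -D_mod · Δy = -3.40343 × (-0.017) = +0.057858 = +5.7858%.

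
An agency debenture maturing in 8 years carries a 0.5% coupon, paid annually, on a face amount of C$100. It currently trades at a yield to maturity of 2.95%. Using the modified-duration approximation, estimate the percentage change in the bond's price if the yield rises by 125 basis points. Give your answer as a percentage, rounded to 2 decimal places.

Periodic yield y = 0.0295. Modified duration first:
  t   CF        PV=CF/(1+0.0295)^t    t·PV
  1         0.50         0.4857         0.4857
  2         0.50         0.4718         0.9435
  3         0.50         0.4582         1.3747
  4         0.50         0.4451         1.7804
  5         0.50         0.4324         2.1618
  6         0.50         0.4200         2.5198
  7         0.50         0.4079         2.8555
  8       100.50        79.6444       637.1552
  Σ                     82.7654       649.2766
P = 82.7654; D_Mac = 7.84478 yrs; D_mod = 7.84478/(1+0.0295) = 7.61999 yrs.
ΔP/P ≈ -D_mod · Δy = -7.61999 × (+0.0125) = -0.095250 = -9.5250%.

-9.52%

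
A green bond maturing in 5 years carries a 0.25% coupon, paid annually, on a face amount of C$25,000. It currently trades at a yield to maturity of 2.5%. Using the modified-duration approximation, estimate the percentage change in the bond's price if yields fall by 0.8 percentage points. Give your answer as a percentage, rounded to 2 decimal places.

+3.88%

Periodic yield y = 0.025. Modified duration first:
  t   CF        PV=CF/(1+0.025)^t    t·PV
  1        62.50        60.9756        60.9756
  2        62.50        59.4884       118.9768
  3        62.50        58.0375       174.1124
  4        62.50        56.6219       226.4877
  5    25,062.50    22,151.5981   110,757.9904
  Σ                 22,386.7215   111,338.5429
P = 22,386.7215; D_Mac = 4.97342 yrs; D_mod = 4.97342/(1+0.025) = 4.85212 yrs.
ΔP/P ≈ -D_mod · Δy = -4.85212 × (-0.008) = +0.038817 = +3.8817%.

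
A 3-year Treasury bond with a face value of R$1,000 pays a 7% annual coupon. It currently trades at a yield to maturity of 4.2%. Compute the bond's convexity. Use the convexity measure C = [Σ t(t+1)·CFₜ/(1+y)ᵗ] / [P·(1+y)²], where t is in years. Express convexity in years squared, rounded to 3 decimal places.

With y = 0.042:
  t   CF        PV=CF/(1+0.042)^t    t·PV        t(t+1)·PV
  1        70.00        67.1785        67.1785         134.3570
  2        70.00        64.4707       128.9415         386.8244
  3     1,070.00       945.7593     2,837.2779      11,349.1116
  Σ                  1,077.4085     3,033.3979      11,870.2930
P = 1,077.4085.
Convexity = Σ t(t+1)·PV / [P·(1+y)²] = 11,870.2930 / (1,077.4085 × 1.085764) = 10.14719.

10.147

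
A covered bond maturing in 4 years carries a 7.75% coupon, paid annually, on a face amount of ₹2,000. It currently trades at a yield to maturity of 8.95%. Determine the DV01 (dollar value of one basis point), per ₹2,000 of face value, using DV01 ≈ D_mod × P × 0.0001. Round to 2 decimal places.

₹0.63

Periodic yield y = 0.0895.
  t   CF        PV=CF/(1+0.0895)^t    t·PV
  1       155.00       142.2671       142.2671
  2       155.00       130.5802       261.1603
  3       155.00       119.8533       359.5599
  4     2,155.00     1,529.4607     6,117.8430
  Σ                  1,922.1613     6,880.8303
P = 1,922.1613; D_Mac = 3.57974 yrs; D_mod = 3.28567 yrs.
DV01 ≈ 3.28567 × 1,922.1613 × 0.0001 = 0.631559.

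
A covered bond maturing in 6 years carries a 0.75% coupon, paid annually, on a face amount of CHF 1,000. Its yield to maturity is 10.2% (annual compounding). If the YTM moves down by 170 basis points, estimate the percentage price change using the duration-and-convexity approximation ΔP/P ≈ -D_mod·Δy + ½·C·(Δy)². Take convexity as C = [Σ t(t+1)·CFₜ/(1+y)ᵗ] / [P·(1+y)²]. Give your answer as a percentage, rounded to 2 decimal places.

+9.50%

With y = 0.102:
  t   CF        PV=CF/(1+0.102)^t    t·PV        t(t+1)·PV
  1         7.50         6.8058         6.8058          13.6116
  2         7.50         6.1759        12.3517          37.0552
  3         7.50         5.6042        16.8127          67.2508
  4         7.50         5.0855        20.3421         101.7103
  5         7.50         4.6148        23.0740         138.4441
  6     1,007.50       562.5427     3,375.2562      23,626.7931
  Σ                    590.8289     3,454.6425      23,984.8652
P = 590.8289; D_Mac = 5.84711 yrs; D_mod = 5.30591 yrs; C = 33.42815.
Duration effect: -5.30591 × (-0.017) = +0.090200
Convexity effect: 0.5 × 33.42815 × (-0.017)² = +0.0048304
ΔP/P ≈ +0.090200 + 0.0048304 = +0.095031 = +9.5031%.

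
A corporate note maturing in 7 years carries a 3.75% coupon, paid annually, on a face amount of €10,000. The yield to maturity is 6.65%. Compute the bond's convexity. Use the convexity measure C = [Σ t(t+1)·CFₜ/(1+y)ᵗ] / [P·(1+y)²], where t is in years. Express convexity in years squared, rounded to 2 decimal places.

41.91

With y = 0.0665:
  t   CF        PV=CF/(1+0.0665)^t    t·PV        t(t+1)·PV
  1       375.00       351.6174       351.6174         703.2349
  2       375.00       329.6929       659.3857       1,978.1572
  3       375.00       309.1354       927.4061       3,709.6244
  4       375.00       289.8597     1,159.4388       5,797.1939
  5       375.00       271.7859     1,358.9296       8,153.5779
  6       375.00       254.8391     1,529.0348      10,703.2433
  7    10,375.00     6,610.9228    46,276.4597     370,211.6778
  Σ                  8,417.8532    52,262.2722     401,256.7094
P = 8,417.8532.
Convexity = Σ t(t+1)·PV / [P·(1+y)²] = 401,256.7094 / (8,417.8532 × 1.137422) = 41.90822.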